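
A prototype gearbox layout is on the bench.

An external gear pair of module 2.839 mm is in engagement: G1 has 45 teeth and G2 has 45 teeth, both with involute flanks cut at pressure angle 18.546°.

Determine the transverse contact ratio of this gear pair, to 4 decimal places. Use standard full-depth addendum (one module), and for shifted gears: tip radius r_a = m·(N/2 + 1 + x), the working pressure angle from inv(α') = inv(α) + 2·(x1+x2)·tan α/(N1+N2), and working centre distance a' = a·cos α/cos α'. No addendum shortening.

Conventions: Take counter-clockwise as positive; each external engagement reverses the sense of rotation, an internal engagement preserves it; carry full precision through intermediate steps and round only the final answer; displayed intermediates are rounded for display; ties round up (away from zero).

1.8152

class = single-mesh tooth geometry [involute pair 45T × 45T, m = 2.839]
base radii: r_b1 = 60.560252, r_b2 = 60.560252
tip radii: r_a1 = 66.716500, r_a2 = 66.716500
no profile shift: α' = α, a' = a
action lengths: √(r_a1²−r_b1²) = 27.991914, √(r_a2²−r_b2²) = 27.991914
base pitch p_b = π·m·cos α = 8.455806
CR = (27.991914 + 27.991914 − 127.755000·sin 18.54600°)/8.455806 = 1.815240
contact ratio ≈ 1.8152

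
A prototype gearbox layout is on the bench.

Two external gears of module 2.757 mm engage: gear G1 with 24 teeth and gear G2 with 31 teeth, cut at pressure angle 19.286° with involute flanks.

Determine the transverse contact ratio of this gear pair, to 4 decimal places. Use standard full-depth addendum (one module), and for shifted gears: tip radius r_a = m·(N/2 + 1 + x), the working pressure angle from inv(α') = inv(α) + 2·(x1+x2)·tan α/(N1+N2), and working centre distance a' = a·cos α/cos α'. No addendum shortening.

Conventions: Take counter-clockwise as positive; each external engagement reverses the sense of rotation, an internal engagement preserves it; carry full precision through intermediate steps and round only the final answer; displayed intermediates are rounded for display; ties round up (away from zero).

1.6615

single-mesh involute tooth geometry (24T engaging 31T at module 2.757)
base radii: r_b1 = 31.227382, r_b2 = 40.335368
tip radii: r_a1 = 35.841000, r_a2 = 45.490500
no profile shift: α' = α, a' = a
action lengths: √(r_a1²−r_b1²) = 17.590563, √(r_a2²−r_b2²) = 21.034345
base pitch p_b = π·m·cos α = 8.175309
CR = (17.590563 + 21.034345 − 75.817500·sin 19.28600°)/8.175309 = 1.661542
contact ratio ≈ 1.6615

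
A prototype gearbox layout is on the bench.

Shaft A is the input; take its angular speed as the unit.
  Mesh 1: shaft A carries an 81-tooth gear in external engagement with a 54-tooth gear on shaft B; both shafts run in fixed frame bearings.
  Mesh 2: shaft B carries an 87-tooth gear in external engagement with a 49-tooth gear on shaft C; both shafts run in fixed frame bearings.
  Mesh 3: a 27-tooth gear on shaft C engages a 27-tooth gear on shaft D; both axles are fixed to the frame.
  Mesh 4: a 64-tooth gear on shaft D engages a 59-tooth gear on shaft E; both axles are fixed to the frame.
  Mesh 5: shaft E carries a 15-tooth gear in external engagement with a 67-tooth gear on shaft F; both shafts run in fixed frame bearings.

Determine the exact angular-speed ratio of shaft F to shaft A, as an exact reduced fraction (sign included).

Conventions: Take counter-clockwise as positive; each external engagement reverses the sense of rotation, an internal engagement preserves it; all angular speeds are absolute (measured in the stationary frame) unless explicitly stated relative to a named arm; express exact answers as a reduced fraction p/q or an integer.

class = fixed-axis compound train [5 meshes; 5 ratios multiply, 5 sense flips]
mesh 1 [81T→54T]: running ratio 3/2, sense −
mesh 2 [87T→49T]: running ratio 261/98, sense +
mesh 3 [27T→27T]: running ratio 261/98, sense −
mesh 4 [64T→59T]: running ratio 8352/2891, sense +
mesh 5 [15T→67T]: running ratio 125280/193697, sense −
ω_out/ω_in = -125280/193697

-125280/193697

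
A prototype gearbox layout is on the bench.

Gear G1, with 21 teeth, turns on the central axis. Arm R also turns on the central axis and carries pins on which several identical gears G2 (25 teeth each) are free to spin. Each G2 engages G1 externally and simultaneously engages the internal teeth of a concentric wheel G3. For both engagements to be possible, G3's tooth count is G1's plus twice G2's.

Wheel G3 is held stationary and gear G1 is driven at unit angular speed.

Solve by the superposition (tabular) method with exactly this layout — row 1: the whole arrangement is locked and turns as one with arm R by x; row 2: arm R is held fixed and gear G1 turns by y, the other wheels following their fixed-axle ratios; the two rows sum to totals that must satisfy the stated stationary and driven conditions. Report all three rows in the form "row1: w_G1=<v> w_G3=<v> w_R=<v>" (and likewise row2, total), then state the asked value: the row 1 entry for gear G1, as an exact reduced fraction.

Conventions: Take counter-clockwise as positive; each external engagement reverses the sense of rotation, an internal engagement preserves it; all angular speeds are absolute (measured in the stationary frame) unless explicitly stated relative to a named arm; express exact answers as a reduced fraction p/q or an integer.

class = planetary set [G3 = 21+2·25 = 71; Willis about the carrier]
superposition row 1 [locked train]: every member turns x
row 2 — arm fixed, fixed-axis ratios: sun y, ring −(21/71)·y, arm 0
boundary: total ω_ring = x − (21/71)·y = 0 and total ω_sun = x + y = 1  ⇒  y = 71/92, x = 21/92
row 2 ring = −(21/71)·71/92 = -21/92
totals (row 1 + row 2): sun 21/92 + 71/92 = 1, ring 21/92 + (-21/92) = 0, arm 21/92 + 0 = 21/92
asked cell (row1, sun) = 21/92

row1: w_G1=21/92 w_G3=21/92 w_R=21/92
row2: w_G1=71/92 w_G3=-21/92 w_R=0
total: w_G1=1 w_G3=0 w_R=21/92
asked value: 21/92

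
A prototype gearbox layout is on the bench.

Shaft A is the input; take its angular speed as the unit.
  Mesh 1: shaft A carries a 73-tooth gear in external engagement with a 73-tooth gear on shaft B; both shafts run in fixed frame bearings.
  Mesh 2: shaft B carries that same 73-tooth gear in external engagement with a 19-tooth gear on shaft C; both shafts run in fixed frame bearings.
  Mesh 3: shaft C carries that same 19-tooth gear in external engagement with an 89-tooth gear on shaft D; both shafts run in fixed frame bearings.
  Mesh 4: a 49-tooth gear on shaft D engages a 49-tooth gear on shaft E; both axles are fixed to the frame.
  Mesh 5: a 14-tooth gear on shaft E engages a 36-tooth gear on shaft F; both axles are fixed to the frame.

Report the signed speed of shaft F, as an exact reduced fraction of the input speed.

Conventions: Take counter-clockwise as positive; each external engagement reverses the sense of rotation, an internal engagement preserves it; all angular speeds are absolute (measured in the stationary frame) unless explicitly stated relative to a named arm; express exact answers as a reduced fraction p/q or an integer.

-511/1602

5-mesh fixed-axis compound train (all bearings frame-fixed)
mesh 1 [73T→73T]: |ω|/ω_in = 1×73/73 = 1, sense flips to −
mesh 2 [73T→19T]: |ω|/ω_in = 1×73/19 = 73/19, sense flips to +
mesh 3 [19T→89T]: |ω|/ω_in = (73/19)×19/89 = 73/89, sense flips to −
mesh 4 [49T→49T]: |ω|/ω_in = (73/89)×49/49 = 73/89, sense flips to +
mesh 5 [14T→36T]: |ω|/ω_in = (73/89)×14/36 = 511/1602, sense flips to −
signed output speed (× input speed) = -511/1602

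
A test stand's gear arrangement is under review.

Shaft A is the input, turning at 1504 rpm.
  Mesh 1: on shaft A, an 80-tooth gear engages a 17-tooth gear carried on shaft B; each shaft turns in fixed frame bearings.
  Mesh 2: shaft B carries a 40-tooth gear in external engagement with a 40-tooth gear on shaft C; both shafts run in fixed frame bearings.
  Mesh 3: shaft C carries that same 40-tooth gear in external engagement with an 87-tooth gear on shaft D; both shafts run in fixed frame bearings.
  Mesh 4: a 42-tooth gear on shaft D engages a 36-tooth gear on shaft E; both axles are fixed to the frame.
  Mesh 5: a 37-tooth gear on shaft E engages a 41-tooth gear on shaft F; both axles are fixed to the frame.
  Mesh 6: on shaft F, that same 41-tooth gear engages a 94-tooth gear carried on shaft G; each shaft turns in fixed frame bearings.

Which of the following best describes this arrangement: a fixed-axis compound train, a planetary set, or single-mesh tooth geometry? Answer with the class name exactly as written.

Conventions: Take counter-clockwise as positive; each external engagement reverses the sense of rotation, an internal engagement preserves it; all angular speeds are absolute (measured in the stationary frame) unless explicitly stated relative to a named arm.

topology: fixed-axis compound train — 6 meshes, A→G
classification: fixed-axis compound train

fixed-axis compound train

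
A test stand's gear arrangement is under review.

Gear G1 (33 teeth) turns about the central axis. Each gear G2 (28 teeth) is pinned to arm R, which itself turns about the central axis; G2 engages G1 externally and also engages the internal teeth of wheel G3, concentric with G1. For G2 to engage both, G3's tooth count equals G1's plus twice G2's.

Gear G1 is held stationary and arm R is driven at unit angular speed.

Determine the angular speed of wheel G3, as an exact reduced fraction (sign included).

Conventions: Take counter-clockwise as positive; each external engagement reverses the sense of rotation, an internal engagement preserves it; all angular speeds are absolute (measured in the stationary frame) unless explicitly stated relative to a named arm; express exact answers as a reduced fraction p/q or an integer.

class = planetary set [G3 = 33+2·28 = 89; Willis about the carrier]
ring teeth: 33 + 2·28 = 89
33(ω_sun−ω_arm) = −89(ω_ring−ω_arm),  ω_sun = 0, ω_arm = 1
ω_ring = 1 − (33/89)(0−1) = 122/89
exact speed ratio = 122/89

122/89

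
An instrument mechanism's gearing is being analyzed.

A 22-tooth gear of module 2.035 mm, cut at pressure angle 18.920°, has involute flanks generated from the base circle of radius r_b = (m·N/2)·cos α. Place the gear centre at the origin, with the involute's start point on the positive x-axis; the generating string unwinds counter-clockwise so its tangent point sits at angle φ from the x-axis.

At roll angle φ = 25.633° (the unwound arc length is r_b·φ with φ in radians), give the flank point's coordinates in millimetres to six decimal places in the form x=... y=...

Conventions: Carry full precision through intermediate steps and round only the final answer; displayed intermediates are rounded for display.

x=23.189863 y=0.619480

topology: single-mesh involute geometry — m = 2.035, N = 22
pitch radius r_p = m·N/2 = 2.035·22/2 = 22.385000
base radius r_b = r_p·cos α = 22.385000·cos 18.920° = 21.175588
roll angle φ = 25.633° = 0.44738025 rad
x = r_b·(cos φ + φ·sin φ) = 23.189863
y = r_b·(sin φ − φ·cos φ) = 0.619480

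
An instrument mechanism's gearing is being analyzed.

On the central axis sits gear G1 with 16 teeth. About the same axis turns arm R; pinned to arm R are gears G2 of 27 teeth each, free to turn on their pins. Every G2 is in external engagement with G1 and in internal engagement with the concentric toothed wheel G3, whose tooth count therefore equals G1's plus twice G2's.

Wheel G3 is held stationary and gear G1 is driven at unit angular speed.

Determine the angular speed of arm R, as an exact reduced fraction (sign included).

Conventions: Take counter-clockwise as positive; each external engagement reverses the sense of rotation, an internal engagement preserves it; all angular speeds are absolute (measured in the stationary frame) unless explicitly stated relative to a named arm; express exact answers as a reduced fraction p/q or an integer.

topology: planetary set — G1 16T / G2 27T / G3 70T, arm = carrier (Willis)
ring teeth: 16 + 2·27 = 70
16(ω_sun−ω_arm) = −70(ω_ring−ω_arm),  ω_ring = 0, ω_sun = 1
16(1−ω_arm) = −70(0−ω_arm)  ⇒  86·ω_arm = 16  ⇒  ω_arm = 8/43
exact speed ratio = 8/43

8/43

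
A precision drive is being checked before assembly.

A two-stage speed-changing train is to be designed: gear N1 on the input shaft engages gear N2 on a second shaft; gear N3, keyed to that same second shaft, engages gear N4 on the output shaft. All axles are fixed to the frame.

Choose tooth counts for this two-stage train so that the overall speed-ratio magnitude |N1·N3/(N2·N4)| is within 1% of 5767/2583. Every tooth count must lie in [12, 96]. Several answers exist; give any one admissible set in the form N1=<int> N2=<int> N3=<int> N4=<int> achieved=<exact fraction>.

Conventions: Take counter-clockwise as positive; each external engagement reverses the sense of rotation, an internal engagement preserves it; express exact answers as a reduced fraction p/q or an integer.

design class (target 5767/2583): fixed-axis compound train
target = 5767/2583 in lowest terms: an exact hit needs N1·N3 = k·5767 and N2·N4 = k·2583 for one integer k, every count in [12, 96]; additionally prefer no 1:1 stage (N1 ≠ N2, N3 ≠ N4)
k = 1: N1·N3 = 5767 = 73·79, N2·N4 = 2583 = 41·63
achieved = 73·79/(41·63) = 5767/2583; |achieved − target| = 0 ≤ 5767/258300 ✓

N1=73 N2=41 N3=79 N4=63 achieved=5767/2583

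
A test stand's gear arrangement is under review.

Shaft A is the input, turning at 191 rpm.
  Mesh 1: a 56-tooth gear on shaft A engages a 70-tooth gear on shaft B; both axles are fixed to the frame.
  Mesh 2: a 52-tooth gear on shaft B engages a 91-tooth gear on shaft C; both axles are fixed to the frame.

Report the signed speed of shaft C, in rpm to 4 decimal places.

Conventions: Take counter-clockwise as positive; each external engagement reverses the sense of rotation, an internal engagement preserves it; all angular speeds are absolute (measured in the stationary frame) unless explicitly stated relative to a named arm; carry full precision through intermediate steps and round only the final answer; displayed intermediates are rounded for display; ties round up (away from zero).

+87.3143 rpm

topology: fixed-axis compound train — 2 meshes, A→C
mesh 1 [56T→70T]: ω = 191.0000×56/70 = 152.8000 rpm, sense flips to −
mesh 2 [52T→91T]: ω = 152.8000×52/91 = 87.3143 rpm, sense flips to +
signed output speed = +87.3143 rpm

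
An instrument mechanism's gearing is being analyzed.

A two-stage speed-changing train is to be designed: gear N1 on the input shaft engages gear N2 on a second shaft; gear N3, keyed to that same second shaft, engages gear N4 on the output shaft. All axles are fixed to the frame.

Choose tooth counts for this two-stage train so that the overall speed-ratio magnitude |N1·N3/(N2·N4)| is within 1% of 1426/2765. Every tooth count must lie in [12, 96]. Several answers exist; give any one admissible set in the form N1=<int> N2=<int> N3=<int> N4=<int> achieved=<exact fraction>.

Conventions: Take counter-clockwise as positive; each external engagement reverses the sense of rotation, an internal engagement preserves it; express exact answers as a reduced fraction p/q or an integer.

class = fixed-axis compound train [2-stage, 1426/2765 wanted]
target = 1426/2765 in lowest terms: an exact hit needs N1·N3 = k·1426 and N2·N4 = k·2765 for one integer k, every count in [12, 96]; additionally prefer no 1:1 stage (N1 ≠ N2, N3 ≠ N4)
k = 1: N1·N3 = 1426 = 23·62, N2·N4 = 2765 = 35·79
achieved = 23·62/(35·79) = 1426/2765; |achieved − target| = 0 ≤ 713/138250 ✓

N1=23 N2=35 N3=62 N4=79 achieved=1426/2765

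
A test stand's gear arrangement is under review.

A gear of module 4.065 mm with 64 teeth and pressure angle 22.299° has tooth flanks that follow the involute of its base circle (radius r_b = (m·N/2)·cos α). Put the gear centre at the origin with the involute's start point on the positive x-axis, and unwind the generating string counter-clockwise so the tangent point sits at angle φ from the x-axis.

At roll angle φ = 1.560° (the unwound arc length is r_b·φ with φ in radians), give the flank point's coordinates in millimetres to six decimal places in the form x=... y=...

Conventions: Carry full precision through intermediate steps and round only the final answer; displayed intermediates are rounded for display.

x=120.396743 y=0.000810

recognized (one wheel, involute flank): single-mesh tooth geometry, m = 4.065, N = 64
pitch radius r_p = m·N/2 = 4.065·64/2 = 130.080000
base radius r_b = r_p·cos α = 130.080000·cos 22.299° = 120.352142
roll angle φ = 1.560° = 0.02722714 rad
x = r_b·(cos φ + φ·sin φ) = 120.396743
y = r_b·(sin φ − φ·cos φ) = 0.000810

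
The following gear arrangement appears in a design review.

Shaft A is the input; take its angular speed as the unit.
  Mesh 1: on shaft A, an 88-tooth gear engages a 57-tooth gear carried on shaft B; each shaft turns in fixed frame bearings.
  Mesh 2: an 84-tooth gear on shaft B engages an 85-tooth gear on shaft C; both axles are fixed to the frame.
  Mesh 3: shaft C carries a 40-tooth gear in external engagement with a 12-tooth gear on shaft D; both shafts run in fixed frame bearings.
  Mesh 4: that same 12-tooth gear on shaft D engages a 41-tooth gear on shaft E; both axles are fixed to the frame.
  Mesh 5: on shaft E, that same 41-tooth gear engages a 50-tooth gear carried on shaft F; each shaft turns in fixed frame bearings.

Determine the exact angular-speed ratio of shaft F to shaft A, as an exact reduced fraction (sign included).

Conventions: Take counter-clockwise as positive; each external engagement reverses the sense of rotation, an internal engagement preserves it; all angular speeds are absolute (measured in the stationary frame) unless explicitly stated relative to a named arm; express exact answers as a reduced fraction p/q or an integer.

class = fixed-axis compound train [5 meshes; 5 ratios multiply, 5 sense flips]
mesh 1 [88T→57T]: running ratio 88/57, sense −
mesh 2 [84T→85T]: running ratio 2464/1615, sense +
mesh 3 [40T→12T]: running ratio 4928/969, sense −
mesh 4 [12T→41T]: running ratio 19712/13243, sense +
mesh 5 [41T→50T]: running ratio 9856/8075, sense −
ω_out/ω_in = -9856/8075

-9856/8075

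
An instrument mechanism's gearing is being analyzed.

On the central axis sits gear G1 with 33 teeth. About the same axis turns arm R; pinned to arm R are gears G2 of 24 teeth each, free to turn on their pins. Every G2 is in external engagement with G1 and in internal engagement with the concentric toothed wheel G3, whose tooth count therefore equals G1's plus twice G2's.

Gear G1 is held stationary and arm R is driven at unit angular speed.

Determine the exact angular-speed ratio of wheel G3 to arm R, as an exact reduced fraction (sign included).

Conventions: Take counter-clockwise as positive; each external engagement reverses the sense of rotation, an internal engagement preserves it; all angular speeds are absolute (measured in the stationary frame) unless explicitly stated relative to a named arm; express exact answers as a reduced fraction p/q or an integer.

38/27

topology: planetary set — G1 33T / G2 24T / G3 81T, arm = carrier (Willis)
ring teeth: 33 + 2·24 = 81
33(ω_sun−ω_arm) = −81(ω_ring−ω_arm),  ω_sun = 0, ω_arm = 1
ω_ring = 1 − (33/81)(0−1) = 38/27
ω_out/ω_in = 38/27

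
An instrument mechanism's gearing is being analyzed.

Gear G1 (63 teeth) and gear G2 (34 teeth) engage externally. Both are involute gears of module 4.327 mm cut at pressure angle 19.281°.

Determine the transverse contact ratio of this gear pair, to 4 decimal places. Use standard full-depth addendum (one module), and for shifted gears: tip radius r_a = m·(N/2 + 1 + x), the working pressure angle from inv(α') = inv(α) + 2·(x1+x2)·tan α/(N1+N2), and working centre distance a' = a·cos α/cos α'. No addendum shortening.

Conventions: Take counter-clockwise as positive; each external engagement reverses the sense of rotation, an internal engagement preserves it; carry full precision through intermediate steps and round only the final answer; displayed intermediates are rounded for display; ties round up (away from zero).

single-mesh involute tooth geometry (63T engaging 34T at module 4.327)
base radii: r_b1 = 128.655473, r_b2 = 69.433113
tip radii: r_a1 = 140.627500, r_a2 = 77.886000
no profile shift: α' = α, a' = a
action lengths: √(r_a1²−r_b1²) = 56.779071, √(r_a2²−r_b2²) = 35.288410
base pitch p_b = π·m·cos α = 12.831209
CR = (56.779071 + 35.288410 − 209.859500·sin 19.28100°)/12.831209 = 1.774703
contact ratio ≈ 1.7747

1.7747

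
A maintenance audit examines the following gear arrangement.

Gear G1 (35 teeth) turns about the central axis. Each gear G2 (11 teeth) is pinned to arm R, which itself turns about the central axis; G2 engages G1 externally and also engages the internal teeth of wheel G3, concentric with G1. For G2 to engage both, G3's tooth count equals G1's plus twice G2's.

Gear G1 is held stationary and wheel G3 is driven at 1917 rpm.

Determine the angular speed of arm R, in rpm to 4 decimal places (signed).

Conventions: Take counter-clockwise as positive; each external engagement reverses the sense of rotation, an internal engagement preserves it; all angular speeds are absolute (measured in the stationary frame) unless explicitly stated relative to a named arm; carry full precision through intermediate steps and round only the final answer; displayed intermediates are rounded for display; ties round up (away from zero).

+1187.7065 rpm

class = planetary set [G3 = 35+2·11 = 57; Willis about the carrier]
normalise by the input: solve with ω_ring = 1, then scale by 1917 rpm
ring teeth: 35 + 2·11 = 57
35(ω_sun−ω_arm) = −57(ω_ring−ω_arm),  ω_sun = 0, ω_ring = 1
35(0−ω_arm) = −57(1−ω_arm)  ⇒  92·ω_arm = 57  ⇒  ω_arm = 57/92
scale: ω_arm = 57/92 × 1917 rpm = +1187.7065 rpm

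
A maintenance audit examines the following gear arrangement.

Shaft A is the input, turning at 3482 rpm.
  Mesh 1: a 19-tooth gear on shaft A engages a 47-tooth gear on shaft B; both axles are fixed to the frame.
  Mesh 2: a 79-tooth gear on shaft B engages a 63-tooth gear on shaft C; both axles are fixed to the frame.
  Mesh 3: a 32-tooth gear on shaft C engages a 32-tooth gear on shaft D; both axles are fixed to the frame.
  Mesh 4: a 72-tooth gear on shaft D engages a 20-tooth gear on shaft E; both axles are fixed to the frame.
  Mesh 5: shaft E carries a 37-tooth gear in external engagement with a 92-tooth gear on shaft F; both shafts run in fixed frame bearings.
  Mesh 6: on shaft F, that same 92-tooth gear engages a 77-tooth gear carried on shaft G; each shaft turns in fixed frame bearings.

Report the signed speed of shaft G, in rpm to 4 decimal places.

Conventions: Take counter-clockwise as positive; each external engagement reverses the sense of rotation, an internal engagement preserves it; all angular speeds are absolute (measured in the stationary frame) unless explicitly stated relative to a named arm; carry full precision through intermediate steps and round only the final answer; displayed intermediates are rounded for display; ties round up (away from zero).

6-mesh fixed-axis compound train (all bearings frame-fixed)
mesh 1 [19T→47T]: ω = 3482.0000×19/47 = 1407.6170 rpm, sense flips to −
mesh 2 [79T→63T]: ω = 1407.6170×79/63 = 1765.1071 rpm, sense flips to +
mesh 3 [32T→32T]: ω = 1765.1071×32/32 = 1765.1071 rpm, sense flips to −
mesh 4 [72T→20T]: ω = 1765.1071×72/20 = 6354.3854 rpm, sense flips to +
mesh 5 [37T→92T]: ω = 6354.3854×37/92 = 2555.5680 rpm, sense flips to −
mesh 6 [92T→77T]: ω = 2555.5680×92/77 = 3053.4060 rpm, sense flips to +
signed output speed = +3053.4060 rpm

+3053.4060 rpm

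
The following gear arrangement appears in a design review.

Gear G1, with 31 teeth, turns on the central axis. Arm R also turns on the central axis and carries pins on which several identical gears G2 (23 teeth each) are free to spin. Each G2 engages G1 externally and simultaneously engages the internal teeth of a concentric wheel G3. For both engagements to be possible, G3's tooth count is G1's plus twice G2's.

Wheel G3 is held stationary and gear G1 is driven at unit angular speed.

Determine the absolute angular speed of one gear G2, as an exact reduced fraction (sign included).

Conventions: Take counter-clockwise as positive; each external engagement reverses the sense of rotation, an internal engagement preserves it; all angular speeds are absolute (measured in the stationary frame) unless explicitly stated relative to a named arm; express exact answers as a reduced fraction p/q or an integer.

-31/46

recognized (axles ride arm R): planetary set, 31/23/77 teeth
ring teeth: 31 + 2·23 = 77
31(ω_sun−ω_arm) = −77(ω_ring−ω_arm),  ω_ring = 0, ω_sun = 1
31(1−ω_arm) = −77(0−ω_arm)  ⇒  108·ω_arm = 31  ⇒  ω_arm = 31/108
sun–planet mesh: 31·(1−31/108) = −23·(ω_p−ω_arm)  ⇒  ω_p−ω_arm = -2387/2484
ω_p = 31/108 − 2387/2484 = -31/46
exact speed ratio = -31/46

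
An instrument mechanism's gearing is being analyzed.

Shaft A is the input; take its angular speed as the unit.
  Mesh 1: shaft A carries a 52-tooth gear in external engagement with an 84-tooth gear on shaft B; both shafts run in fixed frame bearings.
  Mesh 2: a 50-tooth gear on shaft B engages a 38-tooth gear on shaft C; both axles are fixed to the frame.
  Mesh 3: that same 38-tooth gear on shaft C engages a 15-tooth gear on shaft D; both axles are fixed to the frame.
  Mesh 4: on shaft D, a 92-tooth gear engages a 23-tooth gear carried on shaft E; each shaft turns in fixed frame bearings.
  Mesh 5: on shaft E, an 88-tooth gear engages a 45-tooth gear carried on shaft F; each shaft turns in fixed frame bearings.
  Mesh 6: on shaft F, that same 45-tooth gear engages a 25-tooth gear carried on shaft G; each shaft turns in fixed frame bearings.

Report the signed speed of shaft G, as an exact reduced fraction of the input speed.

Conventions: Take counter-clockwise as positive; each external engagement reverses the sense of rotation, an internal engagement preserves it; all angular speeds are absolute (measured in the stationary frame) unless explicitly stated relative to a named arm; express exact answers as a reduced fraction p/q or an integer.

9152/315

6-mesh fixed-axis compound train (all bearings frame-fixed)
mesh 1 [52T→84T]: |ω|/ω_in = 1×52/84 = 13/21, sense flips to −
mesh 2 [50T→38T]: |ω|/ω_in = (13/21)×50/38 = 325/399, sense flips to +
mesh 3 [38T→15T]: |ω|/ω_in = (325/399)×38/15 = 130/63, sense flips to −
mesh 4 [92T→23T]: |ω|/ω_in = (130/63)×92/23 = 520/63, sense flips to +
mesh 5 [88T→45T]: |ω|/ω_in = (520/63)×88/45 = 9152/567, sense flips to −
mesh 6 [45T→25T]: |ω|/ω_in = (9152/567)×45/25 = 9152/315, sense flips to +
signed output speed (× input speed) = 9152/315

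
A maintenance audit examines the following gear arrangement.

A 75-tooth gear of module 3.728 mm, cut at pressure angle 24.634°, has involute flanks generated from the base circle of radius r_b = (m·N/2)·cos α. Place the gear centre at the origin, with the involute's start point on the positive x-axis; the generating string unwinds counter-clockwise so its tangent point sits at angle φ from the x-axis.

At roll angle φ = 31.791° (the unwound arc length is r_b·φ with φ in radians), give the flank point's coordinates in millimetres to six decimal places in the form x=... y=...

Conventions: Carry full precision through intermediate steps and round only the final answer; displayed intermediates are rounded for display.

x=145.157984 y=7.015511

single-mesh involute tooth geometry (75T wheel at module 3.728)
pitch radius r_p = m·N/2 = 3.728·75/2 = 139.800000
base radius r_b = r_p·cos α = 139.800000·cos 24.634° = 127.076651
roll angle φ = 31.791° = 0.55485762 rad
x = r_b·(cos φ + φ·sin φ) = 145.157984
y = r_b·(sin φ − φ·cos φ) = 7.015511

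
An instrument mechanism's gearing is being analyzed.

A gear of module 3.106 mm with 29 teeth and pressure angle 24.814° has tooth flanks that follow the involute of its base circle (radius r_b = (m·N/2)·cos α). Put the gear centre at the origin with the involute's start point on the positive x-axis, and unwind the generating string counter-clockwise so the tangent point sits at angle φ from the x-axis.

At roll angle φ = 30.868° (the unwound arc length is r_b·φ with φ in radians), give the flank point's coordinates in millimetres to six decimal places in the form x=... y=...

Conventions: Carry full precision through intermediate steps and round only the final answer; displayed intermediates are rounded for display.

x=46.387920 y=2.069560

class = single-mesh tooth geometry [base-circle involute, m = 3.106, 29T]
pitch radius r_p = m·N/2 = 3.106·29/2 = 45.037000
base radius r_b = r_p·cos α = 45.037000·cos 24.814° = 40.878957
roll angle φ = 30.868° = 0.53874823 rad
x = r_b·(cos φ + φ·sin φ) = 46.387920
y = r_b·(sin φ − φ·cos φ) = 2.069560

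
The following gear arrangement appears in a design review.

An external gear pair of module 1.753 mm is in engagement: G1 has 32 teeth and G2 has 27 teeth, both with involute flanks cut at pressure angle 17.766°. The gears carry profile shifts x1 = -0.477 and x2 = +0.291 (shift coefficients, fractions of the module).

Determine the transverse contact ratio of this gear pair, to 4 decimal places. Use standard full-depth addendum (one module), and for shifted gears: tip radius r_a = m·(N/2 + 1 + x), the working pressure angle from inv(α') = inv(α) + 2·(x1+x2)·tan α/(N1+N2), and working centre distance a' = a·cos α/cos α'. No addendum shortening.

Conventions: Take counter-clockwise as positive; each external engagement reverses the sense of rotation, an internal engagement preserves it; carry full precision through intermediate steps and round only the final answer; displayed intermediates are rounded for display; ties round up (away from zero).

topology: single-mesh involute geometry — m = 1.753, 32T/27T pair
base radii: r_b1 = 26.710409, r_b2 = 22.536907
tip radii: r_a1 = 28.964819, r_a2 = 25.928623
inv(α') = inv(17.766°) + 2·(-0.477+0.291)·tan α/(32+27) = 0.00831501  ⇒  α' = 16.55261°
a' = a·cos α / cos α' = 51.7135·cos 17.766°/cos 16.55261° = 51.376430
action lengths: √(r_a1²−r_b1²) = 11.203340, √(r_a2²−r_b2²) = 12.821127
base pitch p_b = π·m·cos α = 5.244576
CR = (11.203340 + 12.821127 − 51.376430·sin 16.55261°)/5.244576 = 1.789953
contact ratio ≈ 1.7900

1.7900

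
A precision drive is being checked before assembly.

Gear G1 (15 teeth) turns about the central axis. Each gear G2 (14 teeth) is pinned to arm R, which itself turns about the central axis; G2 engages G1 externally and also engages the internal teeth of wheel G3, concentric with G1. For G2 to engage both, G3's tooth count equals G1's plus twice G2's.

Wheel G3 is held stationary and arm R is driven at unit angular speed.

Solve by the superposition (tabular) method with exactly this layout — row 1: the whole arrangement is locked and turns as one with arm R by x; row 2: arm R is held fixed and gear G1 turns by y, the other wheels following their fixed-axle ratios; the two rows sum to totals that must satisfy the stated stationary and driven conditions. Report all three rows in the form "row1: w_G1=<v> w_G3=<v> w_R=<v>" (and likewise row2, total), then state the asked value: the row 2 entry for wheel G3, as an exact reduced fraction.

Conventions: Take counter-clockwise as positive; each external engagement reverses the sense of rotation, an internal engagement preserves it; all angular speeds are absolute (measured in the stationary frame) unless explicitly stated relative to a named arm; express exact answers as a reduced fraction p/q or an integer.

row1: w_G1=1 w_G3=1 w_R=1
row2: w_G1=43/15 w_G3=-1 w_R=0
total: w_G1=58/15 w_G3=0 w_R=1
asked value: -1

recognized (axles ride arm R): planetary set, 15/14/43 teeth
row 1 (train locked, turned with arm): all members turn x
row 2 (arm held, sun turns y): ω_ring = −(15/43)·y, ω_arm = 0
boundary: total ω_ring = x − (15/43)·y = 0 and total ω_arm = x = 1  ⇒  y = 43/15, x = 1
row 2 ring = −(15/43)·43/15 = -1
totals (row 1 + row 2): sun 1 + 43/15 = 58/15, ring 1 + (-1) = 0, arm 1 + 0 = 1
asked cell (row2, ring) = -1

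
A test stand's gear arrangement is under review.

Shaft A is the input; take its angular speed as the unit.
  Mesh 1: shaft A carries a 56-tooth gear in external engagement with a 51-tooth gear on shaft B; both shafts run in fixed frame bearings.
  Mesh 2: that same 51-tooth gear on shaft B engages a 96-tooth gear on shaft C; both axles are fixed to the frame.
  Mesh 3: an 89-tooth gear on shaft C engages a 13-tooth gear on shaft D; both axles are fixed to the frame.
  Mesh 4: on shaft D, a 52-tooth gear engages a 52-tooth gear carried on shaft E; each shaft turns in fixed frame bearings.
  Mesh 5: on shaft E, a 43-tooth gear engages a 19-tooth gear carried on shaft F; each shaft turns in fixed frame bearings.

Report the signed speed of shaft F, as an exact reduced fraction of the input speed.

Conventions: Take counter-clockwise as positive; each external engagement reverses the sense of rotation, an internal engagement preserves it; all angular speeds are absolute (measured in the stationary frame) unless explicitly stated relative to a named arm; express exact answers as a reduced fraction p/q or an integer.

-26789/2964

5-mesh fixed-axis compound train (all bearings frame-fixed)
mesh 1 [56T→51T]: |ω|/ω_in = 1×56/51 = 56/51, sense flips to −
mesh 2 [51T→96T]: |ω|/ω_in = (56/51)×51/96 = 7/12, sense flips to +
mesh 3 [89T→13T]: |ω|/ω_in = (7/12)×89/13 = 623/156, sense flips to −
mesh 4 [52T→52T]: |ω|/ω_in = (623/156)×52/52 = 623/156, sense flips to +
mesh 5 [43T→19T]: |ω|/ω_in = (623/156)×43/19 = 26789/2964, sense flips to −
signed output speed (× input speed) = -26789/2964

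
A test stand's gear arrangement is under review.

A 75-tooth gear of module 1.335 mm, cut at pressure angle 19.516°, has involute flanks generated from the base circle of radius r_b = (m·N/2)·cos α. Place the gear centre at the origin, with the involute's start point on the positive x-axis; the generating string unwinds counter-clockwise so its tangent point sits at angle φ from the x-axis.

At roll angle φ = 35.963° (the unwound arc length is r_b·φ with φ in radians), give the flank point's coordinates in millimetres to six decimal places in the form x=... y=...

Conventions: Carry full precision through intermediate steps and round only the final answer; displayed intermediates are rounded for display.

recognized (one wheel, involute flank): single-mesh tooth geometry, m = 1.335, N = 75
pitch radius r_p = m·N/2 = 1.335·75/2 = 50.062500
base radius r_b = r_p·cos α = 50.062500·cos 19.516° = 47.186321
roll angle φ = 35.963° = 0.62767276 rad
x = r_b·(cos φ + φ·sin φ) = 55.585731
y = r_b·(sin φ − φ·cos φ) = 3.738413

x=55.585731 y=3.738413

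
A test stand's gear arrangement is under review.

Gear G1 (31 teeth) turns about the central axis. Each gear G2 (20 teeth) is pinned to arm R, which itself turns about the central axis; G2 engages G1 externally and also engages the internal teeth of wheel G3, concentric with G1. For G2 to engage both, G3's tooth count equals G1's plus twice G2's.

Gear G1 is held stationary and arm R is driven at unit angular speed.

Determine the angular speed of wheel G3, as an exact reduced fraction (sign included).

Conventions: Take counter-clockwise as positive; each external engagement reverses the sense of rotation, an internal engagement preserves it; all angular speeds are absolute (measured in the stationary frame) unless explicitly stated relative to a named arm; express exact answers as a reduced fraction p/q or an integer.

planetary set (31T centre, 20T on arm, 71T internal) — Willis relation
ring teeth: 31 + 2·20 = 71
31(ω_sun−ω_arm) = −71(ω_ring−ω_arm),  ω_sun = 0, ω_arm = 1
ω_ring = 1 − (31/71)(0−1) = 102/71
exact speed ratio = 102/71

102/71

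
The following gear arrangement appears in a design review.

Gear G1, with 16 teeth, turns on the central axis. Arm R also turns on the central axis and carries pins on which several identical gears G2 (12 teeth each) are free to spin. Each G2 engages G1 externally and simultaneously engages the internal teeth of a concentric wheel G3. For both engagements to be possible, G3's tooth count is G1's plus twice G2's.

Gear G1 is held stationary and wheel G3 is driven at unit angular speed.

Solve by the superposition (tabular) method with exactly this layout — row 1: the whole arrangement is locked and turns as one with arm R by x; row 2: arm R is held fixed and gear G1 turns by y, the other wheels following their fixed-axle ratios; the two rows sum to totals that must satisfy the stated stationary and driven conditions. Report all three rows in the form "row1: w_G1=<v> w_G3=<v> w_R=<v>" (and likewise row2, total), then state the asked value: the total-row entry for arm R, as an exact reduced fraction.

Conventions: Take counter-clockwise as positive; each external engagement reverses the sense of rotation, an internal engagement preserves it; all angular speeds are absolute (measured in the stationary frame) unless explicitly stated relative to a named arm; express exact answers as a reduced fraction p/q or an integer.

row1: w_G1=5/7 w_G3=5/7 w_R=5/7
row2: w_G1=-5/7 w_G3=2/7 w_R=0
total: w_G1=0 w_G3=1 w_R=5/7
asked value: 5/7

class = planetary set [G3 = 16+2·12 = 40; Willis about the carrier]
row 1: whole set turns with the arm by x
row 2 — arm fixed, fixed-axis ratios: sun y, ring −(16/40)·y, arm 0
boundary: total ω_sun = x + y = 0 and total ω_ring = x − (16/40)·y = 1  ⇒  y = -5/7, x = 5/7
row 2 ring = −(16/40)·(-5/7) = 2/7
totals (row 1 + row 2): sun 5/7 + (-5/7) = 0, ring 5/7 + 2/7 = 1, arm 5/7 + 0 = 5/7
asked cell (total, arm) = 5/7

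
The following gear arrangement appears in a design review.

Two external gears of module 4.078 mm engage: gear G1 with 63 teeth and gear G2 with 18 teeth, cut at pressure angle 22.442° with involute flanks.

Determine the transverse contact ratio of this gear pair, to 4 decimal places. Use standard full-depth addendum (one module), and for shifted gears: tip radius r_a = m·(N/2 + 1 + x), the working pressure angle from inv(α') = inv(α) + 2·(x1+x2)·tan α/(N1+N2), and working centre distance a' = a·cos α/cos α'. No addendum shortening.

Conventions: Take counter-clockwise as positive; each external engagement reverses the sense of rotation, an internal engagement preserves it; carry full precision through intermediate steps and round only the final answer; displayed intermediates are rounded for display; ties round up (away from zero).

1.5609

single-mesh involute tooth geometry (63T engaging 18T at module 4.078)
base radii: r_b1 = 118.728495, r_b2 = 33.922427
tip radii: r_a1 = 132.535000, r_a2 = 40.780000
no profile shift: α' = α, a' = a
action lengths: √(r_a1²−r_b1²) = 58.898818, √(r_a2²−r_b2²) = 22.633545
base pitch p_b = π·m·cos α = 11.841161
CR = (58.898818 + 22.633545 − 165.159000·sin 22.44200°)/11.841161 = 1.560932
contact ratio ≈ 1.5609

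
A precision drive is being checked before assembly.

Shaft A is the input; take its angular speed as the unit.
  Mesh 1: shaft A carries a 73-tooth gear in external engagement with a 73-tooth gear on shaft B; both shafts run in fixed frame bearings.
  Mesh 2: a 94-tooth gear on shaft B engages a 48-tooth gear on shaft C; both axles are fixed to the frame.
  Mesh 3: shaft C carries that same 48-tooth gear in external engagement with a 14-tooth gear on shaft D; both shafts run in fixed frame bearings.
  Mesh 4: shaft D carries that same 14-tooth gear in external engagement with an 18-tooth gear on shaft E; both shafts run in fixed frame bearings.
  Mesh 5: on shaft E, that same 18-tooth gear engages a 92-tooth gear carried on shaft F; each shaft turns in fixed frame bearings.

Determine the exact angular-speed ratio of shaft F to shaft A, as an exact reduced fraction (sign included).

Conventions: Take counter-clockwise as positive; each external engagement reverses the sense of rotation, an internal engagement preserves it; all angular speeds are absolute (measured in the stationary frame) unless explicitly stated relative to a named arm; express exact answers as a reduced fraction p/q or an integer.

-47/46

class = fixed-axis compound train [5 meshes; 5 ratios multiply, 5 sense flips]
mesh 1 [73T→73T]: running ratio 1, sense −
mesh 2 [94T→48T]: running ratio 47/24, sense +
mesh 3 [48T→14T]: running ratio 47/7, sense −
mesh 4 [14T→18T]: running ratio 47/9, sense +
mesh 5 [18T→92T]: running ratio 47/46, sense −
ω_out/ω_in = -47/46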